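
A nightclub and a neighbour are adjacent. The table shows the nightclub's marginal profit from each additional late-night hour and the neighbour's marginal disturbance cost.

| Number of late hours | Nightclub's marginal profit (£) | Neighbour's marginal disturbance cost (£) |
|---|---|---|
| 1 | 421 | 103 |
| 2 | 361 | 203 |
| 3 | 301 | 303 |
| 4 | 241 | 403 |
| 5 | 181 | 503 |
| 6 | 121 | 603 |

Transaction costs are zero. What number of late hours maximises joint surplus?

2

Bargaining reaches the level where marginal profit last exceeds marginal disturbance cost.
That holds through level 2 (361 ≥ 203) but not at 3 (301 < 303).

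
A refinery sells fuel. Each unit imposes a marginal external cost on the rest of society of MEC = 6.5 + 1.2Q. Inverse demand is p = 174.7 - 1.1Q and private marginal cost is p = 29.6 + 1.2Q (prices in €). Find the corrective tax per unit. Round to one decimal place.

Social marginal cost = private MC + MEC = 36.1 + 2.4Q.
Set SMC = demand: 36.1 + 2.4Q = 174.7 - 1.1Q → Q* = 39.6000.
The Pigouvian tax equals MEC at Q*: 6.5 + 1.2×39.6000 = 54.0200.

tax = €54.0 per unit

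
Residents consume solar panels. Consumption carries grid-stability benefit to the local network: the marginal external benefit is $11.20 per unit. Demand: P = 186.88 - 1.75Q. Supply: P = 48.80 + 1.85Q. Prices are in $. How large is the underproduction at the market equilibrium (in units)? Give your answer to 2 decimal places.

3.11 units

Market equilibrium (private): 48.80 + 1.85Q = 186.88 - 1.75Q → Q_m = 38.3556.
Social marginal benefit = demand + MEB = 198.08 - 1.75Q.
Set SMB = MC: 198.08 - 1.75Q = 48.80 + 1.85Q → Q* = 41.4667.
Gap = |38.3556 − 41.4667| = 3.1111.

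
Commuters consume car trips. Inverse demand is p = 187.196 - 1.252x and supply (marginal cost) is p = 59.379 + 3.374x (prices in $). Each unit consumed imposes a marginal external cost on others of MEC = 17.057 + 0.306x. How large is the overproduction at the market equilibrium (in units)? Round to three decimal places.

Market equilibrium (private): 59.379 + 3.374x = 187.196 - 1.252x → x_m = 27.6301.
Social marginal benefit = demand − MEC = 170.139 - 1.558x.
Set SMB = MC: 170.139 - 1.558x = 59.379 + 3.374x → x* = 22.4574.
Gap = |27.6301 − 22.4574| = 5.1727.

5.173 units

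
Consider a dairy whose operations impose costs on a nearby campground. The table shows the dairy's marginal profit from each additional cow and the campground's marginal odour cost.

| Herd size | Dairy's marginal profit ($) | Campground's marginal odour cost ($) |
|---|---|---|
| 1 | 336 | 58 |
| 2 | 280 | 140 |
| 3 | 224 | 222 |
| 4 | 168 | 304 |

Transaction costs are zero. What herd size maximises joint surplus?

Bargaining reaches the level where marginal profit last exceeds marginal odour cost.
That holds through level 3 (224 ≥ 222) but not at 4 (168 < 304).

3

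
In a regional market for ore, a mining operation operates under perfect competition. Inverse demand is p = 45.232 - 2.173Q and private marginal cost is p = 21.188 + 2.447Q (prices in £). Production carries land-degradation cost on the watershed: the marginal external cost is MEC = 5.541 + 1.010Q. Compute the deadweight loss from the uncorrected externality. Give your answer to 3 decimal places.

Market equilibrium (private): 21.188 + 2.447Q = 45.232 - 2.173Q → Q_m = 5.2043.
Social marginal cost = private MC + MEC = 26.729 + 3.457Q.
Set SMC = demand: 26.729 + 3.457Q = 45.232 - 2.173Q → Q* = 3.2865.
The loss is the area between SMC and demand from Q* to Q_m; with linear curves that's a triangle of height MEC(Q_m).
DWL = ½ × 1.9178 × 10.7974 = 10.3536.

DWL = £10.354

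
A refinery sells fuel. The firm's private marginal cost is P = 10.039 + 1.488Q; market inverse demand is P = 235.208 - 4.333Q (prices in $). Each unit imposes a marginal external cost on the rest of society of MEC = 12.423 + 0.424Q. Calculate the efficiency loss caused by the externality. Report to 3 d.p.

Market equilibrium (private): 10.039 + 1.488Q = 235.208 - 4.333Q → Q_m = 38.6822.
Social marginal cost = private MC + MEC = 22.462 + 1.912Q.
Set SMC = demand: 22.462 + 1.912Q = 235.208 - 4.333Q → Q* = 34.0666.
Between Q* and Q_m the wedge SMC − demand runs linearly from 0 to MEC(Q_m), so the loss is a triangle.
DWL = ½ × 4.6156 × 28.8242 = 66.5205.

DWL = $66.520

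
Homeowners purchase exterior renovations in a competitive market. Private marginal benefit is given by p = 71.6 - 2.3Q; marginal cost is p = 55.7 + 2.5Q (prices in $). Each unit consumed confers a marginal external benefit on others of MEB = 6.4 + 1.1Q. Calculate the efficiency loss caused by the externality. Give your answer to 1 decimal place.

Market equilibrium (private): 55.7 + 2.5Q = 71.6 - 2.3Q → Q_m = 3.3125.
Social marginal benefit = demand + MEB = 78.0 - 1.2Q.
Set SMB = MC: 78.0 - 1.2Q = 55.7 + 2.5Q → Q* = 6.0270.
The loss is the area between SMB and MC from Q* to Q_m; with linear curves that's a triangle of height MEB(Q_m).
DWL = ½ × 2.7145 × 10.0438 = 13.6319.

DWL = $13.6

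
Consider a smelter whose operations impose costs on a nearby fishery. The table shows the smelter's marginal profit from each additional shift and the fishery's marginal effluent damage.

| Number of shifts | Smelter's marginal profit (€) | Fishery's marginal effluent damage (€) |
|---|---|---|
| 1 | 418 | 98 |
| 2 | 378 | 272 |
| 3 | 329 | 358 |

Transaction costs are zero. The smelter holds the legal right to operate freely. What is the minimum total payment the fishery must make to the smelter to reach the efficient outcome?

€329

Left alone the smelter would choose level 3 (marginal profit stays positive).
Efficient level: k* = 2 (marginal profit ≥ marginal effluent damage through 2).
The fishery must at least cover the smelter's forgone profit from cutting 3→2: 329 = 329.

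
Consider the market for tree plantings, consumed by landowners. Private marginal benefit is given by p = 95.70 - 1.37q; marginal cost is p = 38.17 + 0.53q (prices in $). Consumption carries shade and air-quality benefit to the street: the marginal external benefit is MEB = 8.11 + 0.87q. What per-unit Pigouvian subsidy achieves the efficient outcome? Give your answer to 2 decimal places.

Social marginal benefit = demand + MEB = 103.81 - 0.50q.
Set SMB = MC: 103.81 - 0.50q = 38.17 + 0.53q → q* = 63.7282.
The Pigouvian subsidy equals MEB at q*: 8.11 + 0.87×63.7282 = 63.5535.

subsidy = $63.55 per unit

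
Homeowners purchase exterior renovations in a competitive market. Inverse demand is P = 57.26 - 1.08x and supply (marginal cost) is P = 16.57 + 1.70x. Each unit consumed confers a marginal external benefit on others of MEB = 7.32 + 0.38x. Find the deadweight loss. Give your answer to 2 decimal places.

Market equilibrium (private): 16.57 + 1.70x = 57.26 - 1.08x → x_m = 14.6367.
Social marginal benefit = demand + MEB = 64.58 - 0.70x.
Set SMB = MC: 64.58 - 0.70x = 16.57 + 1.70x → x* = 20.0042.
Height of the DWL triangle at x_m is SMB(x_m) − MC(x_m) = MEB(x_m) = 12.8819.
DWL = ½ × 5.3675 × 12.8819 = 34.5718.

DWL = 34.57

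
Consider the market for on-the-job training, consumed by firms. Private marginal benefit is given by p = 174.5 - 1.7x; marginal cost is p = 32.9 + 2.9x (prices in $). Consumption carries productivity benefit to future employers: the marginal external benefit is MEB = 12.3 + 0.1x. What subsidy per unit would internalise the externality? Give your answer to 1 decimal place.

subsidy = $15.7 per unit

Social marginal benefit = demand + MEB = 186.8 - 1.6x.
Set SMB = MC: 186.8 - 1.6x = 32.9 + 2.9x → x* = 34.2000.
The Pigouvian subsidy equals MEB at x*: 12.3 + 0.1×34.2000 = 15.7200.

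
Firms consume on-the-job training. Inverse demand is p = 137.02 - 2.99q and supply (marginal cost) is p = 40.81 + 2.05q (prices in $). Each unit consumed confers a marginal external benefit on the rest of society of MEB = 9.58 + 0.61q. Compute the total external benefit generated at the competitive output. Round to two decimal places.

$294.02

Market equilibrium (private): 40.81 + 2.05q = 137.02 - 2.99q → q_m = 19.0893.
Total external benefit = ∫₀^{q_m} (9.58 + 0.61q) dq = 9.58×19.0893 + ½×0.61×19.0893² = 294.0179.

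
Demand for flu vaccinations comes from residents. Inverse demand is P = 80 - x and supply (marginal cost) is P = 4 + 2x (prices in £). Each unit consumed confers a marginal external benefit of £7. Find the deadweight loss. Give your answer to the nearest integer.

DWL = £8

Market equilibrium (private): 4 + 2x = 80 - x → x_m = 25.3333.
Social marginal benefit = demand + MEB = 87 - x.
Set SMB = MC: 87 - x = 4 + 2x → x* = 27.6667.
The loss is the area between SMB and MC from x* to x_m; with linear curves that's a triangle of height MEB(x_m).
DWL = ½ × 2.3334 × 7.0000 = 8.1669.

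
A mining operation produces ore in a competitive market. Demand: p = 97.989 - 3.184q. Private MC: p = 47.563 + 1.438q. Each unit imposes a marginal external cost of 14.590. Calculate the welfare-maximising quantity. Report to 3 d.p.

Social marginal cost = private MC + MEC = 62.153 + 1.438q.
Set SMC = demand: 62.153 + 1.438q = 97.989 - 3.184q → q* = 7.7534.

q* = 7.753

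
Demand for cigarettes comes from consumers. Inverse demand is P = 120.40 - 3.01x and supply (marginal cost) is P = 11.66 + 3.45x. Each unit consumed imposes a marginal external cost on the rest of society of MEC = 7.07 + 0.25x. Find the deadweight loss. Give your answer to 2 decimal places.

Market equilibrium (private): 11.66 + 3.45x = 120.40 - 3.01x → x_m = 16.8328.
Social marginal benefit = demand − MEC = 113.33 - 3.26x.
Set SMB = MC: 113.33 - 3.26x = 11.66 + 3.45x → x* = 15.1520.
Height of the DWL triangle at x_m is MC(x_m) − SMB(x_m) = MEC(x_m) = 11.2782.
DWL = ½ × 1.6808 × 11.2782 = 9.4782.

DWL = 9.48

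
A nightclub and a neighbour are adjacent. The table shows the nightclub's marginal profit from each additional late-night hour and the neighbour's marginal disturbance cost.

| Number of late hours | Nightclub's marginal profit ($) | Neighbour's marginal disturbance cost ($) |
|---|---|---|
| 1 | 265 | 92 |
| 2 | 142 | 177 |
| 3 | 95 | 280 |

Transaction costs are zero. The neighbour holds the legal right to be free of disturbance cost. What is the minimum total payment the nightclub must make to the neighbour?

$92

Efficient level: marginal profit ≥ marginal disturbance cost through level 1, so k* = 1.
With the neighbour holding the right, the nightclub must at least compensate total damage at k*: 92 = 92.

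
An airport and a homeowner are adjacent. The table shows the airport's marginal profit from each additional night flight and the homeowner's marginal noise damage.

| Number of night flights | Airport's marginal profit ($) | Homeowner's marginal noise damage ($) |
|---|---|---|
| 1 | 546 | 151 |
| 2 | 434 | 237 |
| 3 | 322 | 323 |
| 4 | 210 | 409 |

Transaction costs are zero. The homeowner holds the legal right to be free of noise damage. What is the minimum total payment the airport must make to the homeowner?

Efficient level: marginal profit ≥ marginal noise damage through level 2, so k* = 2.
With the homeowner holding the right, the airport must at least compensate total damage at k*: 151 + 237 = 388.

$388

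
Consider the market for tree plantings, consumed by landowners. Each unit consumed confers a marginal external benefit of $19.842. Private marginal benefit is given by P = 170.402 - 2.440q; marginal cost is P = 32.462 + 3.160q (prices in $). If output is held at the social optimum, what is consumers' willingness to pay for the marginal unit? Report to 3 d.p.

Social marginal benefit = demand + MEB = 190.244 - 2.440q.
Set SMB = MC: 190.244 - 2.440q = 32.462 + 3.160q → q* = 28.1754.
Consumer price on the demand curve at q*: 170.402 − 2.440×28.1754 = 101.6540.

P = $101.654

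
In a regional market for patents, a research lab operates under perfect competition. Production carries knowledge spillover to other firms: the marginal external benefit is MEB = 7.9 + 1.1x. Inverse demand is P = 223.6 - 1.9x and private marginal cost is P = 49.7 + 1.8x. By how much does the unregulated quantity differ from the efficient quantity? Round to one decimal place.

22.9 units

Market equilibrium (private): 49.7 + 1.8x = 223.6 - 1.9x → x_m = 47.0000.
Social marginal cost = private MC − MEB = 41.8 + 0.7x.
Set SMC = demand: 41.8 + 0.7x = 223.6 - 1.9x → x* = 69.9231.
Gap = |47.0000 − 69.9231| = 22.9231.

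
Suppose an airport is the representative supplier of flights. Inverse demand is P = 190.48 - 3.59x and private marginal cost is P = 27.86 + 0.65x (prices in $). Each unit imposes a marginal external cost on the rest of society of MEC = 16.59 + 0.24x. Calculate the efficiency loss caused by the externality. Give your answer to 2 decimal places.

DWL = $74.26

Market equilibrium (private): 27.86 + 0.65x = 190.48 - 3.59x → x_m = 38.3538.
Social marginal cost = private MC + MEC = 44.45 + 0.89x.
Set SMC = demand: 44.45 + 0.89x = 190.48 - 3.59x → x* = 32.5960.
The welfare-loss triangle has base |x_m − x*| and height MEC(x_m) (the vertical gap between SMC and demand is zero at x* and MEC at x_m).
DWL = ½ × 5.7578 × 25.7949 = 74.2609.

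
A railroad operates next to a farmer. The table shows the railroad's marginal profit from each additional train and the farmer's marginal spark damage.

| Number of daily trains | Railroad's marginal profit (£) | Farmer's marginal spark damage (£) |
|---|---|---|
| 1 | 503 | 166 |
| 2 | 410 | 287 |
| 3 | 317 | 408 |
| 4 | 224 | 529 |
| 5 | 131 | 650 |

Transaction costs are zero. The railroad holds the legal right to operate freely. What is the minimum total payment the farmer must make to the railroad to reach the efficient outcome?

Left alone the railroad would choose level 5 (marginal profit stays positive).
Efficient level: k* = 2 (marginal profit ≥ marginal spark damage through 2).
The farmer must at least cover the railroad's forgone profit from cutting 5→2: 317 + 224 + 131 = 672.

£672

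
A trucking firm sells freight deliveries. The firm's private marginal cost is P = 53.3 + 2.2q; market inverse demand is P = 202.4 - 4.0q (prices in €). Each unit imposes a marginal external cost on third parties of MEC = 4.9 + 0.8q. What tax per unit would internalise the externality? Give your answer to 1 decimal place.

Social marginal cost = private MC + MEC = 58.2 + 3.0q.
Set SMC = demand: 58.2 + 3.0q = 202.4 - 4.0q → q* = 20.6000.
The Pigouvian tax equals MEC at q*: 4.9 + 0.8×20.6000 = 21.3800.

tax = €21.4 per unit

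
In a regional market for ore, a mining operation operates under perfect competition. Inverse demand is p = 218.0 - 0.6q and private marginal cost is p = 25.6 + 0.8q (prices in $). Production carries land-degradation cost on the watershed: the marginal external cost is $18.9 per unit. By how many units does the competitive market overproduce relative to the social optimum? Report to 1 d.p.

13.5 units

Market equilibrium (private): 25.6 + 0.8q = 218.0 - 0.6q → q_m = 137.4286.
Social marginal cost = private MC + MEC = 44.5 + 0.8q.
Set SMC = demand: 44.5 + 0.8q = 218.0 - 0.6q → q* = 123.9286.
Gap = |137.4286 − 123.9286| = 13.5000.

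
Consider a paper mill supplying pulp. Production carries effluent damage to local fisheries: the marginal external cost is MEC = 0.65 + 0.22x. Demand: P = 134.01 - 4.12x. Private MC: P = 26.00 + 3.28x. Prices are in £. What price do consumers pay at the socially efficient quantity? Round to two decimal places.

P = £75.96

Social marginal cost = private MC + MEC = 26.65 + 3.50x.
Set SMC = demand: 26.65 + 3.50x = 134.01 - 4.12x → x* = 14.0892.
Consumer price on the demand curve at x*: 134.01 − 4.12×14.0892 = 75.9625.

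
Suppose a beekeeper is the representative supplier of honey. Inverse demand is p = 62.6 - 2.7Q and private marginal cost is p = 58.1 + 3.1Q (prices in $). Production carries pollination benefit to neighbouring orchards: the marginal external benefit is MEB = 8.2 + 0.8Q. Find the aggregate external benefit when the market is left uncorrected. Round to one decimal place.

$6.6

Market equilibrium (private): 58.1 + 3.1Q = 62.6 - 2.7Q → Q_m = 0.7759.
Total external benefit = ∫₀^{Q_m} (8.2 + 0.8Q) dQ = 8.2×0.7759 + ½×0.8×0.7759² = 6.6032.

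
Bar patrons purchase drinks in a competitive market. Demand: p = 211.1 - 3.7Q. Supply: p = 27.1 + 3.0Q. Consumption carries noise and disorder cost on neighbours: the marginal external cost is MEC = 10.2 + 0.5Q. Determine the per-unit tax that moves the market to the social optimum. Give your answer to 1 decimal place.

Social marginal benefit = demand − MEC = 200.9 - 4.2Q.
Set SMB = MC: 200.9 - 4.2Q = 27.1 + 3.0Q → Q* = 24.1389.
The Pigouvian tax equals MEC at Q*: 10.2 + 0.5×24.1389 = 22.2695.

tax = 22.3 per unit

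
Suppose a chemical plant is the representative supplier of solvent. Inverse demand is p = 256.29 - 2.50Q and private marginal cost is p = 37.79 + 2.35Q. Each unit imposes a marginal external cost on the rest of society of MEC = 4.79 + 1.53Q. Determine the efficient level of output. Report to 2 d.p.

Social marginal cost = private MC + MEC = 42.58 + 3.88Q.
Set SMC = demand: 42.58 + 3.88Q = 256.29 - 2.50Q → Q* = 33.4969.

Q* = 33.50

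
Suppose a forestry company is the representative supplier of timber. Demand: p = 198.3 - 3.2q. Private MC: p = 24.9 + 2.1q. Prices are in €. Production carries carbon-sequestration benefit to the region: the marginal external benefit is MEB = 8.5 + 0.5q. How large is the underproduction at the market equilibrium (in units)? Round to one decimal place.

5.2 units

Market equilibrium (private): 24.9 + 2.1q = 198.3 - 3.2q → q_m = 32.7170.
Social marginal cost = private MC − MEB = 16.4 + 1.6q.
Set SMC = demand: 16.4 + 1.6q = 198.3 - 3.2q → q* = 37.8958.
Gap = |32.7170 − 37.8958| = 5.1788.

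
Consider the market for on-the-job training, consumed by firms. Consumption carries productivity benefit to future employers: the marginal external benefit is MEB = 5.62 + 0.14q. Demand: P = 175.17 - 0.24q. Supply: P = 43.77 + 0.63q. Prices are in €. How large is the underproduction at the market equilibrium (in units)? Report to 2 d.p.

36.66 units

Market equilibrium (private): 43.77 + 0.63q = 175.17 - 0.24q → q_m = 151.0345.
Social marginal benefit = demand + MEB = 180.79 - 0.10q.
Set SMB = MC: 180.79 - 0.10q = 43.77 + 0.63q → q* = 187.6986.
Gap = |151.0345 − 187.6986| = 36.6641.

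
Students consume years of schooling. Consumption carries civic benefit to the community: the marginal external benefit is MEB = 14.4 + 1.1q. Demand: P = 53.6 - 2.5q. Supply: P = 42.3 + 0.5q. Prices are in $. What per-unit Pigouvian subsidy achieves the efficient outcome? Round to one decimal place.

Social marginal benefit = demand + MEB = 68.0 - 1.4q.
Set SMB = MC: 68.0 - 1.4q = 42.3 + 0.5q → q* = 13.5263.
The Pigouvian subsidy equals MEB at q*: 14.4 + 1.1×13.5263 = 29.2789.

subsidy = $29.3 per unit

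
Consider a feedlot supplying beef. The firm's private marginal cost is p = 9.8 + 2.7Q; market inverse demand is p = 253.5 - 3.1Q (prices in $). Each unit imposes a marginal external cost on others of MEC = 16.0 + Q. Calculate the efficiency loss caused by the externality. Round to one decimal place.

DWL = $247.5

Market equilibrium (private): 9.8 + 2.7Q = 253.5 - 3.1Q → Q_m = 42.0172.
Social marginal cost = private MC + MEC = 25.8 + 3.7Q.
Set SMC = demand: 25.8 + 3.7Q = 253.5 - 3.1Q → Q* = 33.4853.
The welfare-loss triangle has base |Q_m − Q*| and height MEC(Q_m) (the vertical gap between SMC and demand is zero at Q* and MEC at Q_m).
DWL = ½ × 8.5319 × 58.0172 = 247.4985.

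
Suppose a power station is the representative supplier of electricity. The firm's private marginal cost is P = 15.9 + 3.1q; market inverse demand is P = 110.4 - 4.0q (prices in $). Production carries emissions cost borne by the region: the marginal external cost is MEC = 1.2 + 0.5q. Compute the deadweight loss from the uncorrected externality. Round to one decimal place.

DWL = $4.1

Market equilibrium (private): 15.9 + 3.1q = 110.4 - 4.0q → q_m = 13.3099.
Social marginal cost = private MC + MEC = 17.1 + 3.6q.
Set SMC = demand: 17.1 + 3.6q = 110.4 - 4.0q → q* = 12.2763.
The welfare-loss triangle has base |q_m − q*| and height MEC(q_m) (the vertical gap between SMC and demand is zero at q* and MEC at q_m).
DWL = ½ × 1.0336 × 7.8549 = 4.0594.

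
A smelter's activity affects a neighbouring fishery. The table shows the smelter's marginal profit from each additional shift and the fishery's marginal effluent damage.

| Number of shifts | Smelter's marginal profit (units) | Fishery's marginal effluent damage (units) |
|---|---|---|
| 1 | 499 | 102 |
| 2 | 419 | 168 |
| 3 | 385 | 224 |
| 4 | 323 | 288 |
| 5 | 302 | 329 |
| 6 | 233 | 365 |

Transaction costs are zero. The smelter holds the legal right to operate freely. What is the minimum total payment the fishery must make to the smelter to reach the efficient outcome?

535

Left alone the smelter would choose level 6 (marginal profit stays positive).
Efficient level: k* = 4 (marginal profit ≥ marginal effluent damage through 4).
The fishery must at least cover the smelter's forgone profit from cutting 6→4: 302 + 233 = 535.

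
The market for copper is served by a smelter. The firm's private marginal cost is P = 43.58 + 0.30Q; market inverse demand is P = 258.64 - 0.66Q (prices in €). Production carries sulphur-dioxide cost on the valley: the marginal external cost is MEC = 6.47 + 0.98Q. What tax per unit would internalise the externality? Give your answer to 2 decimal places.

tax = €111.84 per unit

Social marginal cost = private MC + MEC = 50.05 + 1.28Q.
Set SMC = demand: 50.05 + 1.28Q = 258.64 - 0.66Q → Q* = 107.5206.
The Pigouvian tax equals MEC at Q*: 6.47 + 0.98×107.5206 = 111.8402.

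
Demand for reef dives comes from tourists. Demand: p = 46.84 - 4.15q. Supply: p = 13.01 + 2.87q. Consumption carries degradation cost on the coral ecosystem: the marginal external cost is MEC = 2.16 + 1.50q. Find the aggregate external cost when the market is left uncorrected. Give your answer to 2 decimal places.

Market equilibrium (private): 13.01 + 2.87q = 46.84 - 4.15q → q_m = 4.8191.
Total external cost = ∫₀^{q_m} (2.16 + 1.50q) dq = 2.16×4.8191 + ½×1.50×4.8191² = 27.8270.

27.83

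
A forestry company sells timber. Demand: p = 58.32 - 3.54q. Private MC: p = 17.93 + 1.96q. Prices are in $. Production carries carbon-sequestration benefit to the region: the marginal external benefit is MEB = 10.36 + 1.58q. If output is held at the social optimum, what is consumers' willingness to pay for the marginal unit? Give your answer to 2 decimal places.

P = $12.49

Social marginal cost = private MC − MEB = 7.57 + 0.38q.
Set SMC = demand: 7.57 + 0.38q = 58.32 - 3.54q → q* = 12.9464.
Consumer price on the demand curve at q*: 58.32 − 3.54×12.9464 = 12.4897.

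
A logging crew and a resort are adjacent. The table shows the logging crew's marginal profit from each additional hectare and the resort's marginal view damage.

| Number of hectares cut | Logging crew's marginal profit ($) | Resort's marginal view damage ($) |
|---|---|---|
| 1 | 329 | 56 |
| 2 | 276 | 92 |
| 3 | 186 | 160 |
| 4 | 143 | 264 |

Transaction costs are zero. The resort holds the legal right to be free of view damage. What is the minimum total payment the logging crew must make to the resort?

Efficient level: marginal profit ≥ marginal view damage through level 3, so k* = 3.
With the resort holding the right, the logging crew must at least compensate total damage at k*: 56 + 92 + 160 = 308.

$308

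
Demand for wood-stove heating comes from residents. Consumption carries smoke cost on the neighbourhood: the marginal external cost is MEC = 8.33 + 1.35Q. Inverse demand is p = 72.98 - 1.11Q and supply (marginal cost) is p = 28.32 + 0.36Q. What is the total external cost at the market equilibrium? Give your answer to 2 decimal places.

876.10

Market equilibrium (private): 28.32 + 0.36Q = 72.98 - 1.11Q → Q_m = 30.3810.
Total external cost = ∫₀^{Q_m} (8.33 + 1.35Q) dQ = 8.33×30.3810 + ½×1.35×30.3810² = 876.1022.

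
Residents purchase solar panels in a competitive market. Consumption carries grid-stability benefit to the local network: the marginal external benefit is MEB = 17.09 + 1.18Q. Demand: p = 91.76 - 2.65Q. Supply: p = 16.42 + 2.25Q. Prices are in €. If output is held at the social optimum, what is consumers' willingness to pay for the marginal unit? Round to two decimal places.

Social marginal benefit = demand + MEB = 108.85 - 1.47Q.
Set SMB = MC: 108.85 - 1.47Q = 16.42 + 2.25Q → Q* = 24.8468.
Consumer price on the demand curve at Q*: 91.76 − 2.65×24.8468 = 25.9160.

P = €25.92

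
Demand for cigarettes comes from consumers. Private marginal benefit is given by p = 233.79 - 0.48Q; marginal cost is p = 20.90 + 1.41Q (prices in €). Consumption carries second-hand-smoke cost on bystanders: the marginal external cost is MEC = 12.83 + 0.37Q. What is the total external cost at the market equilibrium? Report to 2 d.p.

€3792.42

Market equilibrium (private): 20.90 + 1.41Q = 233.79 - 0.48Q → Q_m = 112.6402.
Total external cost = ∫₀^{Q_m} (12.83 + 0.37Q) dQ = 12.83×112.6402 + ½×0.37×112.6402² = 3792.4195.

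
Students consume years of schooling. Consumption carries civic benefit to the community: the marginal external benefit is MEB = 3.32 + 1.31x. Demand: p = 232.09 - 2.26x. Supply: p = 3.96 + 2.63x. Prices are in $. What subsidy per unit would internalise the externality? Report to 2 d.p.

subsidy = $88.01 per unit

Social marginal benefit = demand + MEB = 235.41 - 0.95x.
Set SMB = MC: 235.41 - 0.95x = 3.96 + 2.63x → x* = 64.6508.
The Pigouvian subsidy equals MEB at x*: 3.32 + 1.31×64.6508 = 88.0125.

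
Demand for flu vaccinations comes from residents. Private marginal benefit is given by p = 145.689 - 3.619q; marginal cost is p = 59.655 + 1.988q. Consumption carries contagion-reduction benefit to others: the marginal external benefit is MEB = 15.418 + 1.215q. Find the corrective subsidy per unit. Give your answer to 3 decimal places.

subsidy = 43.484 per unit

Social marginal benefit = demand + MEB = 161.107 - 2.404q.
Set SMB = MC: 161.107 - 2.404q = 59.655 + 1.988q → q* = 23.0993.
The Pigouvian subsidy equals MEB at q*: 15.418 + 1.215×23.0993 = 43.4836.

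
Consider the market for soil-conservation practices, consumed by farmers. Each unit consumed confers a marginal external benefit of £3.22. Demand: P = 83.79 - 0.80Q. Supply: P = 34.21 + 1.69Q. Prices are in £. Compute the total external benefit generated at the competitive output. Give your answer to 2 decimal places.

Market equilibrium (private): 34.21 + 1.69Q = 83.79 - 0.80Q → Q_m = 19.9116.
Total external benefit = MEB × Q_m = 3.22 × 19.9116 = 64.1154.

£64.12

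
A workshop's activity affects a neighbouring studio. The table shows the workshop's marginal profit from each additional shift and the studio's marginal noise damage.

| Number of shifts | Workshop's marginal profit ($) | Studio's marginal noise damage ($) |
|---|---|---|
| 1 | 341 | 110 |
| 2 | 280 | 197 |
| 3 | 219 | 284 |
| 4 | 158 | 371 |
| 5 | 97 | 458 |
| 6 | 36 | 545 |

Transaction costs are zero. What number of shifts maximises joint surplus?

2

Bargaining reaches the level where marginal profit last exceeds marginal noise damage.
That holds through level 2 (280 ≥ 197) but not at 3 (219 < 284).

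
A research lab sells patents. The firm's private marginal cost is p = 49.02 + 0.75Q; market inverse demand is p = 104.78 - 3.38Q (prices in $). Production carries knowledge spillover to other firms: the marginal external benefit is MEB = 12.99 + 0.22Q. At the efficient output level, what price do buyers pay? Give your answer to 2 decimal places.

Social marginal cost = private MC − MEB = 36.03 + 0.53Q.
Set SMC = demand: 36.03 + 0.53Q = 104.78 - 3.38Q → Q* = 17.5831.
Consumer price on the demand curve at Q*: 104.78 − 3.38×17.5831 = 45.3491.

P = $45.35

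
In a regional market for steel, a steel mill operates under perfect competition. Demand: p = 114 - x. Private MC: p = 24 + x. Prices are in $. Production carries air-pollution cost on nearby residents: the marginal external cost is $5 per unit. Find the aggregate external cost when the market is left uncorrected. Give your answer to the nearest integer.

Market equilibrium (private): 24 + x = 114 - x → x_m = 45.0000.
Total external cost = MEC × x_m = 5 × 45.0000 = 225.0000.

$225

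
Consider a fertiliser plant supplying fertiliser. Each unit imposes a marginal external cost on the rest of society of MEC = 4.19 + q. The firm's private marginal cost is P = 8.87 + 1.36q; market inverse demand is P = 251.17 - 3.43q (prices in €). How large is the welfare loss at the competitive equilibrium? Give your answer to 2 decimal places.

DWL = €259.09

Market equilibrium (private): 8.87 + 1.36q = 251.17 - 3.43q → q_m = 50.5846.
Social marginal cost = private MC + MEC = 13.06 + 2.36q.
Set SMC = demand: 13.06 + 2.36q = 251.17 - 3.43q → q* = 41.1244.
The loss is the area between SMC and demand from q* to q_m; with linear curves that's a triangle of height MEC(q_m).
DWL = ½ × 9.4602 × 54.7746 = 259.0893.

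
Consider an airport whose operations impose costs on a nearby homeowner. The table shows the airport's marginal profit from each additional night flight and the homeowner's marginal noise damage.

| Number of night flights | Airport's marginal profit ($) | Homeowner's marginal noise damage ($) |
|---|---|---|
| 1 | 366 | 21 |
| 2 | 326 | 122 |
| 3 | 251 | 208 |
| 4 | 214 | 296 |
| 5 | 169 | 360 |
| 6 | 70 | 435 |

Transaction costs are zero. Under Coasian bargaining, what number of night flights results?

3

Bargaining reaches the level where marginal profit last exceeds marginal noise damage.
That holds through level 3 (251 ≥ 208) but not at 4 (214 < 296).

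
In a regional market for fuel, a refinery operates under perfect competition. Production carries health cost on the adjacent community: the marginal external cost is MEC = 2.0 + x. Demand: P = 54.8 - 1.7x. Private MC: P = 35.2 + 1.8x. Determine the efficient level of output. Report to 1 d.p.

Social marginal cost = private MC + MEC = 37.2 + 2.8x.
Set SMC = demand: 37.2 + 2.8x = 54.8 - 1.7x → x* = 3.9111.

x* = 3.9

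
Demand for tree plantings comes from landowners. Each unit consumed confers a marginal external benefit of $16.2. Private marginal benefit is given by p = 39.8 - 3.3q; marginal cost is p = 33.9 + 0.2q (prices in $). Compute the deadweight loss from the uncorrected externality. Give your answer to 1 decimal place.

DWL = $37.5

Market equilibrium (private): 33.9 + 0.2q = 39.8 - 3.3q → q_m = 1.6857.
Social marginal benefit = demand + MEB = 56.0 - 3.3q.
Set SMB = MC: 56.0 - 3.3q = 33.9 + 0.2q → q* = 6.3143.
Height of the DWL triangle at q_m is SMB(q_m) − MC(q_m) = MEB(q_m) = 16.2000.
DWL = ½ × 4.6286 × 16.2000 = 37.4917.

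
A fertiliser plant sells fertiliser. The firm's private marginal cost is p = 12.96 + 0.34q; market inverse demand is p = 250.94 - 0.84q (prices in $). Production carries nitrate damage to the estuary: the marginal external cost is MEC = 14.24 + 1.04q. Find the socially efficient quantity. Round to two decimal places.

Social marginal cost = private MC + MEC = 27.20 + 1.38q.
Set SMC = demand: 27.20 + 1.38q = 250.94 - 0.84q → q* = 100.7838.

q* = 100.78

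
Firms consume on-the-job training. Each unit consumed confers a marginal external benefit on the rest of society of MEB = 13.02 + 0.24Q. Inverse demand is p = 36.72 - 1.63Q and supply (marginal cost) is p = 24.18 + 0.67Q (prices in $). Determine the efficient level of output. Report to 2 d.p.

Q* = 12.41

Social marginal benefit = demand + MEB = 49.74 - 1.39Q.
Set SMB = MC: 49.74 - 1.39Q = 24.18 + 0.67Q → Q* = 12.4078.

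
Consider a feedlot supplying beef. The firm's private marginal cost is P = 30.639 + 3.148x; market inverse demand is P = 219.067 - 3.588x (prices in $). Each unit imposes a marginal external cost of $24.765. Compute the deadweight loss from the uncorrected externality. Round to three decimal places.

Market equilibrium (private): 30.639 + 3.148x = 219.067 - 3.588x → x_m = 27.9733.
Social marginal cost = private MC + MEC = 55.404 + 3.148x.
Set SMC = demand: 55.404 + 3.148x = 219.067 - 3.588x → x* = 24.2968.
Height of the DWL triangle at x_m is SMC(x_m) − demand(x_m) = MEC(x_m) = 24.7650.
DWL = ½ × 3.6765 × 24.7650 = 45.5243.

DWL = $45.524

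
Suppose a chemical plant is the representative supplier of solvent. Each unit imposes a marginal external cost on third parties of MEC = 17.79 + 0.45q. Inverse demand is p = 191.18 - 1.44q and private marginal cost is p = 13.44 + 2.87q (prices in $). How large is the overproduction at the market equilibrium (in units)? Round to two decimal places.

7.64 units

Market equilibrium (private): 13.44 + 2.87q = 191.18 - 1.44q → q_m = 41.2390.
Social marginal cost = private MC + MEC = 31.23 + 3.32q.
Set SMC = demand: 31.23 + 3.32q = 191.18 - 1.44q → q* = 33.6029.
Gap = |41.2390 − 33.6029| = 7.6361.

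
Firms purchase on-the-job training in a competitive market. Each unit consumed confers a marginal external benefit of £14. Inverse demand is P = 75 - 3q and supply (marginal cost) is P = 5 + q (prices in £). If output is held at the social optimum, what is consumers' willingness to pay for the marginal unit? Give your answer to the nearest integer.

Social marginal benefit = demand + MEB = 89 - 3q.
Set SMB = MC: 89 - 3q = 5 + q → q* = 21.0000.
Consumer price on the demand curve at q*: 75 − 3×21.0000 = 12.0000.

P = £12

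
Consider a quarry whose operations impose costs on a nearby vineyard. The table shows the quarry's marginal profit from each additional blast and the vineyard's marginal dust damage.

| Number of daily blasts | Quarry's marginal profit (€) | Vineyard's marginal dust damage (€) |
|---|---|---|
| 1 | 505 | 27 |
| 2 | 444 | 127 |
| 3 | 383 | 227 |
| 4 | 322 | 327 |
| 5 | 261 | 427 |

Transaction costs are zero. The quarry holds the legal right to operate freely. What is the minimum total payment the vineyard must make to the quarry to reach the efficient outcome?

€583

Left alone the quarry would choose level 5 (marginal profit stays positive).
Efficient level: k* = 3 (marginal profit ≥ marginal dust damage through 3).
The vineyard must at least cover the quarry's forgone profit from cutting 5→3: 322 + 261 = 583.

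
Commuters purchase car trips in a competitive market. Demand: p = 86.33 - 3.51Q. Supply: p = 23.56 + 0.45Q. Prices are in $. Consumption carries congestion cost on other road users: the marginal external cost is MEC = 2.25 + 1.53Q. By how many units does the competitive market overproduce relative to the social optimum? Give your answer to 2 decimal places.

Market equilibrium (private): 23.56 + 0.45Q = 86.33 - 3.51Q → Q_m = 15.8510.
Social marginal benefit = demand − MEC = 84.08 - 5.04Q.
Set SMB = MC: 84.08 - 5.04Q = 23.56 + 0.45Q → Q* = 11.0237.
Gap = |15.8510 − 11.0237| = 4.8273.

4.83 units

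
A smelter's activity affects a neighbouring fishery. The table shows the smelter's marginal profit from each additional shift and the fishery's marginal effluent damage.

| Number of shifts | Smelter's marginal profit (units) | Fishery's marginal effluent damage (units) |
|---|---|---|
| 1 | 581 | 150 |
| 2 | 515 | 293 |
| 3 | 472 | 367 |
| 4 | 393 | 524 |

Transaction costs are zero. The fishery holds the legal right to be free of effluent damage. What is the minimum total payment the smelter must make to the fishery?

Efficient level: marginal profit ≥ marginal effluent damage through level 3, so k* = 3.
With the fishery holding the right, the smelter must at least compensate total damage at k*: 150 + 293 + 367 = 810.

810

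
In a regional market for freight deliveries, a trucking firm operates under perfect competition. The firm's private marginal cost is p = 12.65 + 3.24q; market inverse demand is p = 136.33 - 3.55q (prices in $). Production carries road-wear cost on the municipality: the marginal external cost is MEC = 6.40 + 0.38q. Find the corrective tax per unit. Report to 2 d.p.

Social marginal cost = private MC + MEC = 19.05 + 3.62q.
Set SMC = demand: 19.05 + 3.62q = 136.33 - 3.55q → q* = 16.3570.
The Pigouvian tax equals MEC at q*: 6.40 + 0.38×16.3570 = 12.6157.

tax = $12.62 per unit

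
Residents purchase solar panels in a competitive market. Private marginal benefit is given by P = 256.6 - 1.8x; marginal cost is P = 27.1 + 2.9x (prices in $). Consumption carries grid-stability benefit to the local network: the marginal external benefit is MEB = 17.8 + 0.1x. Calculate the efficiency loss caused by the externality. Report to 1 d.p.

Market equilibrium (private): 27.1 + 2.9x = 256.6 - 1.8x → x_m = 48.8298.
Social marginal benefit = demand + MEB = 274.4 - 1.7x.
Set SMB = MC: 274.4 - 1.7x = 27.1 + 2.9x → x* = 53.7609.
Height of the DWL triangle at x_m is SMB(x_m) − MC(x_m) = MEB(x_m) = 22.6830.
DWL = ½ × 4.9311 × 22.6830 = 55.9261.

DWL = $55.9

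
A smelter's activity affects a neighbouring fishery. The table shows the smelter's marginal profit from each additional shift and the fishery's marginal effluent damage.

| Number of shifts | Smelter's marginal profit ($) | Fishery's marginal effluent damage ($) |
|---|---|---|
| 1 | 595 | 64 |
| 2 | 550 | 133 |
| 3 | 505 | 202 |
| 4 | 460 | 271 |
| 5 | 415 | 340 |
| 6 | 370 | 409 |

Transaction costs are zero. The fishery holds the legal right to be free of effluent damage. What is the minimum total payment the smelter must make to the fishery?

Efficient level: marginal profit ≥ marginal effluent damage through level 5, so k* = 5.
With the fishery holding the right, the smelter must at least compensate total damage at k*: 64 + 133 + 202 + 271 + 340 = 1010.

$1010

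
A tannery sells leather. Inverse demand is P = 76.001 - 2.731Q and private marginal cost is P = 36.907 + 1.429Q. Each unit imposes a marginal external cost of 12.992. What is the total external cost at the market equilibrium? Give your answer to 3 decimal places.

122.094

Market equilibrium (private): 36.907 + 1.429Q = 76.001 - 2.731Q → Q_m = 9.3976.
Total external cost = MEC × Q_m = 12.992 × 9.3976 = 122.0936.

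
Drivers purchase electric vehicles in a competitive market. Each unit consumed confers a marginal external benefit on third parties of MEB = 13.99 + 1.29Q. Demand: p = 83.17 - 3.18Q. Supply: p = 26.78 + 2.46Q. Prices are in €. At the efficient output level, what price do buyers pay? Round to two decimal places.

P = €31.72

Social marginal benefit = demand + MEB = 97.16 - 1.89Q.
Set SMB = MC: 97.16 - 1.89Q = 26.78 + 2.46Q → Q* = 16.1793.
Consumer price on the demand curve at Q*: 83.17 − 3.18×16.1793 = 31.7198.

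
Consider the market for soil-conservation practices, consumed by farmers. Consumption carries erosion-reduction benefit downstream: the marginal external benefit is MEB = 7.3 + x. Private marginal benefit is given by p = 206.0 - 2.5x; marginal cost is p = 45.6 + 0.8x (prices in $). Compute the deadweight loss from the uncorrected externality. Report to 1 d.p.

DWL = $679.5

Market equilibrium (private): 45.6 + 0.8x = 206.0 - 2.5x → x_m = 48.6061.
Social marginal benefit = demand + MEB = 213.3 - 1.5x.
Set SMB = MC: 213.3 - 1.5x = 45.6 + 0.8x → x* = 72.9130.
The welfare-loss triangle has base |x_m − x*| and height MEB(x_m) (the vertical gap between SMB and MC is zero at x* and MEB at x_m).
DWL = ½ × 24.3069 × 55.9061 = 679.4520.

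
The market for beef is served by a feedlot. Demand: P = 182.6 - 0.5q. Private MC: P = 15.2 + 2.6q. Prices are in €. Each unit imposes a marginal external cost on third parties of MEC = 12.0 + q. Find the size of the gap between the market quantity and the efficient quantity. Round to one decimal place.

16.1 units

Market equilibrium (private): 15.2 + 2.6q = 182.6 - 0.5q → q_m = 54.0000.
Social marginal cost = private MC + MEC = 27.2 + 3.6q.
Set SMC = demand: 27.2 + 3.6q = 182.6 - 0.5q → q* = 37.9024.
Gap = |54.0000 − 37.9024| = 16.0976.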